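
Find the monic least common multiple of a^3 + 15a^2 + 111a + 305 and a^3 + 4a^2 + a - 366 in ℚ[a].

a^4 + 9a^3 + 21a^2 - 361a - 1830

Repeated division with remainder:
  a^3 + 15a^2 + 111a + 305 = (a^3 + 4a^2 + a - 366) + (11a^2 + 110a + 671)
  a^3 + 4a^2 + a - 366 = ((1/11)a - 6/11)(11a^2 + 110a + 671) + (0)
Last nonzero remainder: 11a^2 + 110a + 671. Dividing through by 11 gives the monic gcd a^2 + 10a + 61.
Then lcm(f, g) = f·g / gcd(f, g); expanding and making the result monic gives the answer.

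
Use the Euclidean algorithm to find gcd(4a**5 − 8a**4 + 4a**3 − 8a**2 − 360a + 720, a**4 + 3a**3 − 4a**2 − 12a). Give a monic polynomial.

a**2 + a − 6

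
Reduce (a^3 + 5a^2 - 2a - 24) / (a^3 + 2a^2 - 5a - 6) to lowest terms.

(a + 4)/(a + 1)

Euclidean algorithm in ℚ[a]:
  a^3 + 5a^2 - 2a - 24 = (a^3 + 2a^2 - 5a - 6) + (3a^2 + 3a - 18)
  a^3 + 2a^2 - 5a - 6 = ((1/3)a + 1/3)(3a^2 + 3a - 18) + (0)
Last nonzero remainder: 3a^2 + 3a - 18. Dividing through by 3 gives the monic gcd a^2 + a - 6.
Cancel a^2 + a - 6 from numerator and denominator to get the reduced form.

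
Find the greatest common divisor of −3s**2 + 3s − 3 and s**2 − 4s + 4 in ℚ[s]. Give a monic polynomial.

1

By polynomial division,
  −3s**2 + 3s − 3 = (−3)(s**2 − 4s + 4) + (−9s + 9)
  s**2 − 4s + 4 = (−(1/9)s + 1/3)(−9s + 9) + (1)
  −9s + 9 = (−9s + 9)(1) + (0)
The last nonzero remainder is the constant 1, so the polynomials are coprime and gcd = 1.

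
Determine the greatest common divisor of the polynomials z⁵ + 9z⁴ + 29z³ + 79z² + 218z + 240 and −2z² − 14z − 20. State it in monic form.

z² + 7z + 10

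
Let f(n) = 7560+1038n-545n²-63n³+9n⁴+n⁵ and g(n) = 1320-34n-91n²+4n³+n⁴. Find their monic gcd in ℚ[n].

Euclidean algorithm in ℚ[n]:
  n⁵+9n⁴-63n³-545n²+1038n+7560 = (n+5)(n⁴+4n³-91n²-34n+1320) + (8n³-56n²-112n+960)
  n⁴+4n³-91n²-34n+1320 = ((1/8)n+11/8)(8n³-56n²-112n+960) + (0)
Last nonzero remainder: 8n³-56n²-112n+960. Dividing through by 8 gives the monic gcd n³-7n²-14n+120.

120-14n-7n²+n³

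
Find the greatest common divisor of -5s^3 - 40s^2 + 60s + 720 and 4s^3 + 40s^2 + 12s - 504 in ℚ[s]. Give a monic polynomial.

s + 6

Repeated division with remainder:
  -5s^3 - 40s^2 + 60s + 720 = (-5/4)(4s^3 + 40s^2 + 12s - 504) + (10s^2 + 75s + 90)
  4s^3 + 40s^2 + 12s - 504 = ((2/5)s + 1)(10s^2 + 75s + 90) + (-99s - 594)
  10s^2 + 75s + 90 = (-(10/99)s - 5/33)(-99s - 594) + (0)
Last nonzero remainder: -99s - 594. Dividing through by -99 gives the monic gcd s + 6.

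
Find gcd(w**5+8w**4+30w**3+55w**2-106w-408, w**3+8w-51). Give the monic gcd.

Repeated division with remainder:
  w**5+8w**4+30w**3+55w**2-106w-408 = (w**2+8w+22)(w**3+8w-51) + (42w**2+126w+714)
  w**3+8w-51 = ((1/42)w-1/14)(42w**2+126w+714) + (0)
Last nonzero remainder: 42w**2+126w+714. Dividing through by 42 gives the monic gcd w**2+3w+17.

w**2+3w+17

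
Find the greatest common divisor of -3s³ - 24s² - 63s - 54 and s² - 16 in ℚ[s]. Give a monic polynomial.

Apply the Euclidean algorithm:
  -3s³ - 24s² - 63s - 54 = (-3s - 24)(s² - 16) + (-111s - 438)
  s² - 16 = (-(1/111)s + 146/4107)(-111s - 438) + (-588/1369)
  -111s - 438 = ((50653/196)s + 99937/98)(-588/1369) + (0)
The last nonzero remainder is the constant -588/1369, so the polynomials are coprime and gcd = 1.

1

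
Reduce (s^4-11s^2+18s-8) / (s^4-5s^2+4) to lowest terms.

(s^2+3s-4)/(s^2+3s+2)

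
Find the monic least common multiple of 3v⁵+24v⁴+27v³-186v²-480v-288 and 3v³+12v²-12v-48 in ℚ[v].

Repeated division with remainder:
  3v⁵+24v⁴+27v³-186v²-480v-288 = (v²+4v-3)(3v³+12v²-12v-48) + (-54v²-324v-432)
  3v³+12v²-12v-48 = (-(1/18)v+1/9)(-54v²-324v-432) + (0)
Last nonzero remainder: -54v²-324v-432. Dividing through by -54 gives the monic gcd v²+6v+8.
Then lcm(f, g) = f·g / gcd(f, g); expanding and making the result monic gives the answer.

v⁶+6v⁵-7v⁴-80v³-36v²+224v+192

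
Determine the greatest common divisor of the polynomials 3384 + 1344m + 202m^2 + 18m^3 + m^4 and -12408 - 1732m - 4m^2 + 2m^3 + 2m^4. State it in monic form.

Repeated division with remainder:
  m^4 + 18m^3 + 202m^2 + 1344m + 3384 = (1/2)(2m^4 + 2m^3 - 4m^2 - 1732m - 12408) + (17m^3 + 204m^2 + 2210m + 9588)
  2m^4 + 2m^3 - 4m^2 - 1732m - 12408 = ((2/17)m - 22/17)(17m^3 + 204m^2 + 2210m + 9588) + (0)
Last nonzero remainder: 17m^3 + 204m^2 + 2210m + 9588. Dividing through by 17 gives the monic gcd m^3 + 12m^2 + 130m + 564.

564 + 130m + 12m^2 + m^3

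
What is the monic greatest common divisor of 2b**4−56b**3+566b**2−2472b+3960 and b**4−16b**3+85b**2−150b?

Euclidean algorithm in ℚ[b]:
  2b**4−56b**3+566b**2−2472b+3960 = (2)(b**4−16b**3+85b**2−150b) + (−24b**3+396b**2−2172b+3960)
  b**4−16b**3+85b**2−150b = (−(1/24)b−1/48)(−24b**3+396b**2−2172b+3960) + ((11/4)b**2−(121/4)b+165/2)
  −24b**3+396b**2−2172b+3960 = (−(96/11)b+48)((11/4)b**2−(121/4)b+165/2) + (0)
Last nonzero remainder: (11/4)b**2−(121/4)b+165/2. Dividing through by 11/4 gives the monic gcd b**2−11b+30.

b**2−11b+30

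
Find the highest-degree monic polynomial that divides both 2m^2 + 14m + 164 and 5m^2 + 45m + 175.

Repeated division with remainder:
  2m^2 + 14m + 164 = (2/5)(5m^2 + 45m + 175) + (−4m + 94)
  5m^2 + 45m + 175 = (−(5/4)m − 325/8)(−4m + 94) + (15975/4)
  −4m + 94 = (−(16/15975)m + 376/15975)(15975/4) + (0)
The last nonzero remainder is the constant 15975/4, so the polynomials are coprime and gcd = 1.

1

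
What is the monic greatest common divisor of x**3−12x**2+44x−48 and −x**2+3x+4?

x−4

Euclidean algorithm in ℚ[x]:
  x**3−12x**2+44x−48 = (−x+9)(−x**2+3x+4) + (21x−84)
  −x**2+3x+4 = (−(1/21)x−1/21)(21x−84) + (0)
Last nonzero remainder: 21x−84. Dividing through by 21 gives the monic gcd x−4.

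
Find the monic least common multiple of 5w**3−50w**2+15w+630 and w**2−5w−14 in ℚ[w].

w**4−8w**3−17w**2+132w+252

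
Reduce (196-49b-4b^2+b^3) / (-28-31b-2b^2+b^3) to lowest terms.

(-28+3b+b^2)/(4+5b+b^2)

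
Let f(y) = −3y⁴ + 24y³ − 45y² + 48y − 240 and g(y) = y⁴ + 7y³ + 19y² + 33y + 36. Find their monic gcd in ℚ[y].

By polynomial division,
  −3y⁴ + 24y³ − 45y² + 48y − 240 = (−3)(y⁴ + 7y³ + 19y² + 33y + 36) + (45y³ + 12y² + 147y − 132)
  y⁴ + 7y³ + 19y² + 33y + 36 = ((1/45)y + 101/675)(45y³ + 12y² + 147y − 132) + ((3136/225)y² + (3136/225)y + 12544/225)
  45y³ + 12y² + 147y − 132 = ((10125/3136)y − 7425/3136)((3136/225)y² + (3136/225)y + 12544/225) + (0)
Last nonzero remainder: (3136/225)y² + (3136/225)y + 12544/225. Dividing through by 3136/225 gives the monic gcd y² + y + 4.

y² + y + 4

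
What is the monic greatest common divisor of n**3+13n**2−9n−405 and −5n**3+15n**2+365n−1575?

n**2+4n−45

Apply the Euclidean algorithm:
  n**3+13n**2−9n−405 = (−1/5)(−5n**3+15n**2+365n−1575) + (16n**2+64n−720)
  −5n**3+15n**2+365n−1575 = (−(5/16)n+35/16)(16n**2+64n−720) + (0)
Last nonzero remainder: 16n**2+64n−720. Dividing through by 16 gives the monic gcd n**2+4n−45.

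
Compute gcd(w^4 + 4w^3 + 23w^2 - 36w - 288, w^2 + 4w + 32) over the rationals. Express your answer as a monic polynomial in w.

Euclidean algorithm in ℚ[w]:
  w^4 + 4w^3 + 23w^2 - 36w - 288 = (w^2 - 9)(w^2 + 4w + 32) + (0)
The last nonzero remainder w^2 + 4w + 32 is already monic.

w^2 + 4w + 32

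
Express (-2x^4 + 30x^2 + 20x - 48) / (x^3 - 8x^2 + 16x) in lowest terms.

Apply the Euclidean algorithm:
  -2x^4 + 30x^2 + 20x - 48 = (-2x - 16)(x^3 - 8x^2 + 16x) + (-66x^2 + 276x - 48)
  x^3 - 8x^2 + 16x = (-(1/66)x + 7/121)(-66x^2 + 276x - 48) + (-(84/121)x + 336/121)
  -66x^2 + 276x - 48 = ((1331/14)x - 121/7)(-(84/121)x + 336/121) + (0)
Last nonzero remainder: -(84/121)x + 336/121. Dividing through by -84/121 gives the monic gcd x - 4.
Cancel x - 4 from numerator and denominator to get the reduced form.

(-2x^3 - 8x^2 - 2x + 12)/(x^2 - 4x)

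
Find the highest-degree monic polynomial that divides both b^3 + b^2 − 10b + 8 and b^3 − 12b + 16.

Euclidean algorithm in ℚ[b]:
  b^3 + b^2 − 10b + 8 = (b^3 − 12b + 16) + (b^2 + 2b − 8)
  b^3 − 12b + 16 = (b − 2)(b^2 + 2b − 8) + (0)
The last nonzero remainder b^2 + 2b − 8 is already monic.

b^2 + 2b − 8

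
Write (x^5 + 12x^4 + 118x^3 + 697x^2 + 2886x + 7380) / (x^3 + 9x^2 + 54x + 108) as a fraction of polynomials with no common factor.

(x^3 + 6x^2 + 46x + 205)/(x + 3)

Euclidean algorithm in ℚ[x]:
  x^5 + 12x^4 + 118x^3 + 697x^2 + 2886x + 7380 = (x^2 + 3x + 37)(x^3 + 9x^2 + 54x + 108) + (94x^2 + 564x + 3384)
  x^3 + 9x^2 + 54x + 108 = ((1/94)x + 3/94)(94x^2 + 564x + 3384) + (0)
Last nonzero remainder: 94x^2 + 564x + 3384. Dividing through by 94 gives the monic gcd x^2 + 6x + 36.
Cancel x^2 + 6x + 36 from numerator and denominator to get the reduced form.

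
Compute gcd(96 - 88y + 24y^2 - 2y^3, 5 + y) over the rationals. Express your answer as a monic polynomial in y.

Euclidean algorithm in ℚ[y]:
  -2y^3 + 24y^2 - 88y + 96 = (-2y^2 + 34y - 258)(y + 5) + (1386)
  y + 5 = ((1/1386)y + 5/1386)(1386) + (0)
The last nonzero remainder is the constant 1386, so the polynomials are coprime and gcd = 1.

1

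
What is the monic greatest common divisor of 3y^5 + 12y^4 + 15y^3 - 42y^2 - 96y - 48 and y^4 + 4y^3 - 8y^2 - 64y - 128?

y^2 + 4y + 8

Apply the Euclidean algorithm:
  3y^5 + 12y^4 + 15y^3 - 42y^2 - 96y - 48 = (3y)(y^4 + 4y^3 - 8y^2 - 64y - 128) + (39y^3 + 150y^2 + 288y - 48)
  y^4 + 4y^3 - 8y^2 - 64y - 128 = ((1/39)y + 2/507)(39y^3 + 150y^2 + 288y - 48) + (-(2700/169)y^2 - (10800/169)y - 21600/169)
  39y^3 + 150y^2 + 288y - 48 = (-(2197/900)y + 169/450)(-(2700/169)y^2 - (10800/169)y - 21600/169) + (0)
Last nonzero remainder: -(2700/169)y^2 - (10800/169)y - 21600/169. Dividing through by -2700/169 gives the monic gcd y^2 + 4y + 8.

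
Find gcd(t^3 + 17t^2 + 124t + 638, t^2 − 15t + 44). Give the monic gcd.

By polynomial division,
  t^3 + 17t^2 + 124t + 638 = (t + 32)(t^2 − 15t + 44) + (560t − 770)
  t^2 − 15t + 44 = ((1/560)t − 109/4480)(560t − 770) + (1617/64)
  560t − 770 = ((5120/231)t − 640/21)(1617/64) + (0)
The last nonzero remainder is the constant 1617/64, so the polynomials are coprime and gcd = 1.

1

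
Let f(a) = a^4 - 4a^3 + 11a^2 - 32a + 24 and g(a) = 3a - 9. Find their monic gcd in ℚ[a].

Euclidean algorithm in ℚ[a]:
  a^4 - 4a^3 + 11a^2 - 32a + 24 = ((1/3)a^3 - (1/3)a^2 + (8/3)a - 8/3)(3a - 9) + (0)
Last nonzero remainder: 3a - 9. Dividing through by 3 gives the monic gcd a - 3.

a - 3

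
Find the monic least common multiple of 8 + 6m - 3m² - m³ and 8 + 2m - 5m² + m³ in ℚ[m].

32 + 16m - 18m² - m³ + m⁴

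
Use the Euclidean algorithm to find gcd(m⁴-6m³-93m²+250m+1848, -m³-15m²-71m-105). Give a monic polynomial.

By polynomial division,
  m⁴-6m³-93m²+250m+1848 = (-m+21)(-m³-15m²-71m-105) + (151m²+1636m+4053)
  -m³-15m²-71m-105 = (-(1/151)m-629/22801)(151m²+1636m+4053) + ((22176/22801)m+155232/22801)
  151m²+1636m+4053 = ((3442951/22176)m+4400593/7392)((22176/22801)m+155232/22801) + (0)
Last nonzero remainder: (22176/22801)m+155232/22801. Dividing through by 22176/22801 gives the monic gcd m+7.

m+7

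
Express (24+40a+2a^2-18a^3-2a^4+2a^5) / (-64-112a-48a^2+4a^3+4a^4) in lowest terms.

Euclidean algorithm in ℚ[a]:
  2a^5-2a^4-18a^3+2a^2+40a+24 = ((1/2)a-1)(4a^4+4a^3-48a^2-112a-64) + (10a^3+10a^2-40a-40)
  4a^4+4a^3-48a^2-112a-64 = ((2/5)a)(10a^3+10a^2-40a-40) + (-32a^2-96a-64)
  10a^3+10a^2-40a-40 = (-(5/16)a+5/8)(-32a^2-96a-64) + (0)
Last nonzero remainder: -32a^2-96a-64. Dividing through by -32 gives the monic gcd a^2+3a+2.
Cancel a^2+3a+2 from numerator and denominator to get the reduced form.

(6+a-4a^2+a^3)/(-16-4a+2a^2)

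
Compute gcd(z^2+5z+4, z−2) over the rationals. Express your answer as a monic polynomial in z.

1

By polynomial division,
  z^2+5z+4 = (z+7)(z−2) + (18)
  z−2 = ((1/18)z−1/9)(18) + (0)
The last nonzero remainder is the constant 18, so the polynomials are coprime and gcd = 1.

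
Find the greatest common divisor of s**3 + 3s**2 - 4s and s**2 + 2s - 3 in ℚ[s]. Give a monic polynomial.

Euclidean algorithm in ℚ[s]:
  s**3 + 3s**2 - 4s = (s + 1)(s**2 + 2s - 3) + (-3s + 3)
  s**2 + 2s - 3 = (-(1/3)s - 1)(-3s + 3) + (0)
Last nonzero remainder: -3s + 3. Dividing through by -3 gives the monic gcd s - 1.

s - 1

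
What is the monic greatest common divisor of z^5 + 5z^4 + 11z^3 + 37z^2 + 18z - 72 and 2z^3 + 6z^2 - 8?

z^2 + z - 2

Repeated division with remainder:
  z^5 + 5z^4 + 11z^3 + 37z^2 + 18z - 72 = ((1/2)z^2 + z + 5/2)(2z^3 + 6z^2 - 8) + (26z^2 + 26z - 52)
  2z^3 + 6z^2 - 8 = ((1/13)z + 2/13)(26z^2 + 26z - 52) + (0)
Last nonzero remainder: 26z^2 + 26z - 52. Dividing through by 26 gives the monic gcd z^2 + z - 2.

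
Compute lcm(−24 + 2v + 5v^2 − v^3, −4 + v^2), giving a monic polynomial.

Apply the Euclidean algorithm:
  −v^3 + 5v^2 + 2v − 24 = (−v + 5)(v^2 − 4) + (−2v − 4)
  v^2 − 4 = (−(1/2)v + 1)(−2v − 4) + (0)
Last nonzero remainder: −2v − 4. Dividing through by −2 gives the monic gcd v + 2.
Then lcm(f, g) = f·g / gcd(f, g); expanding and making the result monic gives the answer.

−48 + 28v + 8v^2 − 7v^3 + v^4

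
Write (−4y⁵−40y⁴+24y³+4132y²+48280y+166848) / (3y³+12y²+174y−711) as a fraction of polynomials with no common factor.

Repeated division with remainder:
  −4y⁵−40y⁴+24y³+4132y²+48280y+166848 = (−(4/3)y²−8y+352/3)(3y³+12y²+174y−711) + (3168y²+22176y+250272)
  3y³+12y²+174y−711 = ((1/1056)y−1/352)(3168y²+22176y+250272) + (0)
Last nonzero remainder: 3168y²+22176y+250272. Dividing through by 3168 gives the monic gcd y²+7y+79.
Cancel y²+7y+79 from numerator and denominator to get the reduced form.

(−4y³−12y²+424y+2112)/(3y−9)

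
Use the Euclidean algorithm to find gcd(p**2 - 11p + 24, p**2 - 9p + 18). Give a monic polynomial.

Apply the Euclidean algorithm:
  p**2 - 11p + 24 = (p**2 - 9p + 18) + (-2p + 6)
  p**2 - 9p + 18 = (-(1/2)p + 3)(-2p + 6) + (0)
Last nonzero remainder: -2p + 6. Dividing through by -2 gives the monic gcd p - 3.

p - 3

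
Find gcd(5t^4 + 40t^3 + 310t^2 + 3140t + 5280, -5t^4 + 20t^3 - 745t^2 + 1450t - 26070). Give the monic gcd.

t^2 - 2t + 66

Euclidean algorithm in ℚ[t]:
  5t^4 + 40t^3 + 310t^2 + 3140t + 5280 = (-1)(-5t^4 + 20t^3 - 745t^2 + 1450t - 26070) + (60t^3 - 435t^2 + 4590t - 20790)
  -5t^4 + 20t^3 - 745t^2 + 1450t - 26070 = (-(1/12)t - 13/48)(60t^3 - 435t^2 + 4590t - 20790) + (-(7685/16)t^2 + (7685/8)t - 253605/8)
  60t^3 - 435t^2 + 4590t - 20790 = (-(192/1537)t + 1008/1537)(-(7685/16)t^2 + (7685/8)t - 253605/8) + (0)
Last nonzero remainder: -(7685/16)t^2 + (7685/8)t - 253605/8. Dividing through by -7685/16 gives the monic gcd t^2 - 2t + 66.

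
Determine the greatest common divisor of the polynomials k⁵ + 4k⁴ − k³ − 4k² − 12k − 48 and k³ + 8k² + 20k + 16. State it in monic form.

Apply the Euclidean algorithm:
  k⁵ + 4k⁴ − k³ − 4k² − 12k − 48 = (k² − 4k + 11)(k³ + 8k² + 20k + 16) + (−28k² − 168k − 224)
  k³ + 8k² + 20k + 16 = (−(1/28)k − 1/14)(−28k² − 168k − 224) + (0)
Last nonzero remainder: −28k² − 168k − 224. Dividing through by −28 gives the monic gcd k² + 6k + 8.

k² + 6k + 8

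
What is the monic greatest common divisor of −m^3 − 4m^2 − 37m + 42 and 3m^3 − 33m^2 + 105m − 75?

m − 1

Repeated division with remainder:
  −m^3 − 4m^2 − 37m + 42 = (−1/3)(3m^3 − 33m^2 + 105m − 75) + (−15m^2 − 2m + 17)
  3m^3 − 33m^2 + 105m − 75 = (−(1/5)m + 167/75)(−15m^2 − 2m + 17) + ((8464/75)m − 8464/75)
  −15m^2 − 2m + 17 = (−(1125/8464)m − 1275/8464)((8464/75)m − 8464/75) + (0)
Last nonzero remainder: (8464/75)m − 8464/75. Dividing through by 8464/75 gives the monic gcd m − 1.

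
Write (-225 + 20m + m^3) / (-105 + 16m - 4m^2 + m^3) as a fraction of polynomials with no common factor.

(45 + 5m + m^2)/(21 + m + m^2)

Euclidean algorithm in ℚ[m]:
  m^3 + 20m - 225 = (m^3 - 4m^2 + 16m - 105) + (4m^2 + 4m - 120)
  m^3 - 4m^2 + 16m - 105 = ((1/4)m - 5/4)(4m^2 + 4m - 120) + (51m - 255)
  4m^2 + 4m - 120 = ((4/51)m + 8/17)(51m - 255) + (0)
Last nonzero remainder: 51m - 255. Dividing through by 51 gives the monic gcd m - 5.
Cancel m - 5 from numerator and denominator to get the reduced form.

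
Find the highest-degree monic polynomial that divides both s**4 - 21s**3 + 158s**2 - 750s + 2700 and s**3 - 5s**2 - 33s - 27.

By polynomial division,
  s**4 - 21s**3 + 158s**2 - 750s + 2700 = (s - 16)(s**3 - 5s**2 - 33s - 27) + (111s**2 - 1251s + 2268)
  s**3 - 5s**2 - 33s - 27 = ((1/111)s + 232/4107)(111s**2 - 1251s + 2268) + ((23595/1369)s - 212355/1369)
  111s**2 - 1251s + 2268 = ((50653/7865)s - 114996/7865)((23595/1369)s - 212355/1369) + (0)
Last nonzero remainder: (23595/1369)s - 212355/1369. Dividing through by 23595/1369 gives the monic gcd s - 9.

s - 9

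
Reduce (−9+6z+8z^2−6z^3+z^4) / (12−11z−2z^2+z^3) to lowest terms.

(9+3z−5z^2+z^3)/(−12−z+z^2)

Repeated division with remainder:
  z^4−6z^3+8z^2+6z−9 = (z−4)(z^3−2z^2−11z+12) + (11z^2−50z+39)
  z^3−2z^2−11z+12 = ((1/11)z+28/121)(11z^2−50z+39) + (−(360/121)z+360/121)
  11z^2−50z+39 = (−(1331/360)z+1573/120)(−(360/121)z+360/121) + (0)
Last nonzero remainder: −(360/121)z+360/121. Dividing through by −360/121 gives the monic gcd z−1.
Cancel z−1 from numerator and denominator to get the reduced form.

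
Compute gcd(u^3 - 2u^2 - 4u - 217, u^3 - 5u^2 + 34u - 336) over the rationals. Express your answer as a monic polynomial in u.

u - 7

By polynomial division,
  u^3 - 2u^2 - 4u - 217 = (u^3 - 5u^2 + 34u - 336) + (3u^2 - 38u + 119)
  u^3 - 5u^2 + 34u - 336 = ((1/3)u + 23/9)(3u^2 - 38u + 119) + ((823/9)u - 5761/9)
  3u^2 - 38u + 119 = ((27/823)u - 153/823)((823/9)u - 5761/9) + (0)
Last nonzero remainder: (823/9)u - 5761/9. Dividing through by 823/9 gives the monic gcd u - 7.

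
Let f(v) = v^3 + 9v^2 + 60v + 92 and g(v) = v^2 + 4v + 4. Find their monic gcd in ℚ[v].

Repeated division with remainder:
  v^3 + 9v^2 + 60v + 92 = (v + 5)(v^2 + 4v + 4) + (36v + 72)
  v^2 + 4v + 4 = ((1/36)v + 1/18)(36v + 72) + (0)
Last nonzero remainder: 36v + 72. Dividing through by 36 gives the monic gcd v + 2.

v + 2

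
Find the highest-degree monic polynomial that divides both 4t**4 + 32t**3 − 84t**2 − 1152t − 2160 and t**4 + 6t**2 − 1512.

By polynomial division,
  4t**4 + 32t**3 − 84t**2 − 1152t − 2160 = (4)(t**4 + 6t**2 − 1512) + (32t**3 − 108t**2 − 1152t + 3888)
  t**4 + 6t**2 − 1512 = ((1/32)t + 27/256)(32t**3 − 108t**2 − 1152t + 3888) + ((3417/64)t**2 − 30753/16)
  32t**3 − 108t**2 − 1152t + 3888 = ((2048/3417)t − 2304/1139)((3417/64)t**2 − 30753/16) + (0)
Last nonzero remainder: (3417/64)t**2 − 30753/16. Dividing through by 3417/64 gives the monic gcd t**2 − 36.

t**2 − 36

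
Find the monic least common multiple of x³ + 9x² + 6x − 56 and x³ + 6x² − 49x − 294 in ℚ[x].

x⁵ + 8x⁴ − 45x³ − 440x² − 196x + 2352

By polynomial division,
  x³ + 9x² + 6x − 56 = (x³ + 6x² − 49x − 294) + (3x² + 55x + 238)
  x³ + 6x² − 49x − 294 = ((1/3)x − 37/9)(3x² + 55x + 238) + ((880/9)x + 6160/9)
  3x² + 55x + 238 = ((27/880)x + 153/440)((880/9)x + 6160/9) + (0)
Last nonzero remainder: (880/9)x + 6160/9. Dividing through by 880/9 gives the monic gcd x + 7.
Then lcm(f, g) = f·g / gcd(f, g); expanding and making the result monic gives the answer.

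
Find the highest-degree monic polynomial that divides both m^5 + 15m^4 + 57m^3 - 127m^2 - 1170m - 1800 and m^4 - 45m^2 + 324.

m^2 + 9m + 18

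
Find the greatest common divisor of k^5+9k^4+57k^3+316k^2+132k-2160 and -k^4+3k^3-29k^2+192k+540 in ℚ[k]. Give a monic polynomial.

k^2+k+45

By polynomial division,
  k^5+9k^4+57k^3+316k^2+132k-2160 = (-k-12)(-k^4+3k^3-29k^2+192k+540) + (64k^3+160k^2+2976k+4320)
  -k^4+3k^3-29k^2+192k+540 = (-(1/64)k+11/128)(64k^3+160k^2+2976k+4320) + ((15/4)k^2+(15/4)k+675/4)
  64k^3+160k^2+2976k+4320 = ((256/15)k+128/5)((15/4)k^2+(15/4)k+675/4) + (0)
Last nonzero remainder: (15/4)k^2+(15/4)k+675/4. Dividing through by 15/4 gives the monic gcd k^2+k+45.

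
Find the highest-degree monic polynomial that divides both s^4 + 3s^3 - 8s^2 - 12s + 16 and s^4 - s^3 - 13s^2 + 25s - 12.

Euclidean algorithm in ℚ[s]:
  s^4 + 3s^3 - 8s^2 - 12s + 16 = (s^4 - s^3 - 13s^2 + 25s - 12) + (4s^3 + 5s^2 - 37s + 28)
  s^4 - s^3 - 13s^2 + 25s - 12 = ((1/4)s - 9/16)(4s^3 + 5s^2 - 37s + 28) + (-(15/16)s^2 - (45/16)s + 15/4)
  4s^3 + 5s^2 - 37s + 28 = (-(64/15)s + 112/15)(-(15/16)s^2 - (45/16)s + 15/4) + (0)
Last nonzero remainder: -(15/16)s^2 - (45/16)s + 15/4. Dividing through by -15/16 gives the monic gcd s^2 + 3s - 4.

s^2 + 3s - 4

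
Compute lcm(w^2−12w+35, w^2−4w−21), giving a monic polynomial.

Repeated division with remainder:
  w^2−12w+35 = (w^2−4w−21) + (−8w+56)
  w^2−4w−21 = (−(1/8)w−3/8)(−8w+56) + (0)
Last nonzero remainder: −8w+56. Dividing through by −8 gives the monic gcd w−7.
Then lcm(f, g) = f·g / gcd(f, g); expanding and making the result monic gives the answer.

w^3−9w^2−w+105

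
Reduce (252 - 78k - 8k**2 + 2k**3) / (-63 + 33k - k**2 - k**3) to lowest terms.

Euclidean algorithm in ℚ[k]:
  2k**3 - 8k**2 - 78k + 252 = (-2)(-k**3 - k**2 + 33k - 63) + (-10k**2 - 12k + 126)
  -k**3 - k**2 + 33k - 63 = ((1/10)k - 1/50)(-10k**2 - 12k + 126) + ((504/25)k - 1512/25)
  -10k**2 - 12k + 126 = (-(125/252)k - 25/12)((504/25)k - 1512/25) + (0)
Last nonzero remainder: (504/25)k - 1512/25. Dividing through by 504/25 gives the monic gcd k - 3.
Cancel k - 3 from numerator and denominator to get the reduced form.

(84 + 2k - 2k**2)/(-21 + 4k + k**2)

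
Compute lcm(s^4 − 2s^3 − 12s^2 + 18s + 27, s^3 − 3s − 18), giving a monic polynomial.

Euclidean algorithm in ℚ[s]:
  s^4 − 2s^3 − 12s^2 + 18s + 27 = (s − 2)(s^3 − 3s − 18) + (−9s^2 + 30s − 9)
  s^3 − 3s − 18 = (−(1/9)s − 10/27)(−9s^2 + 30s − 9) + ((64/9)s − 64/3)
  −9s^2 + 30s − 9 = (−(81/64)s + 27/64)((64/9)s − 64/3) + (0)
Last nonzero remainder: (64/9)s − 64/3. Dividing through by 64/9 gives the monic gcd s − 3.
Then lcm(f, g) = f·g / gcd(f, g); expanding and making the result monic gives the answer.

s^6 + s^5 − 12s^4 − 30s^3 + 9s^2 + 189s + 162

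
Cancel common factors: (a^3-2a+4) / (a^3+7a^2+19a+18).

Apply the Euclidean algorithm:
  a^3-2a+4 = (a^3+7a^2+19a+18) + (-7a^2-21a-14)
  a^3+7a^2+19a+18 = (-(1/7)a-4/7)(-7a^2-21a-14) + (5a+10)
  -7a^2-21a-14 = (-(7/5)a-7/5)(5a+10) + (0)
Last nonzero remainder: 5a+10. Dividing through by 5 gives the monic gcd a+2.
Cancel a+2 from numerator and denominator to get the reduced form.

(a^2-2a+2)/(a^2+5a+9)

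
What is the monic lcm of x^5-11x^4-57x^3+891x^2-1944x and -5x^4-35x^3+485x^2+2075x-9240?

x^7+7x^6-178x^5-982x^4+9705x^3+33615x^2-149688x

By polynomial division,
  x^5-11x^4-57x^3+891x^2-1944x = (-(1/5)x+18/5)(-5x^4-35x^3+485x^2+2075x-9240) + (166x^3-440x^2-11262x+33264)
  -5x^4-35x^3+485x^2+2075x-9240 = (-(5/166)x-4005/13778)(166x^3-440x^2-11262x+33264) + ((123200/6889)x^2-(1355200/6889)x+2956800/6889)
  166x^3-440x^2-11262x+33264 = ((571787/61600)x+62001/800)((123200/6889)x^2-(1355200/6889)x+2956800/6889) + (0)
Last nonzero remainder: (123200/6889)x^2-(1355200/6889)x+2956800/6889. Dividing through by 123200/6889 gives the monic gcd x^2-11x+24.
Then lcm(f, g) = f·g / gcd(f, g); expanding and making the result monic gives the answer.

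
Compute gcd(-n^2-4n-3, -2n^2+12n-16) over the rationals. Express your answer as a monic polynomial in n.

Euclidean algorithm in ℚ[n]:
  -n^2-4n-3 = (1/2)(-2n^2+12n-16) + (-10n+5)
  -2n^2+12n-16 = ((1/5)n-11/10)(-10n+5) + (-21/2)
  -10n+5 = ((20/21)n-10/21)(-21/2) + (0)
The last nonzero remainder is the constant -21/2, so the polynomials are coprime and gcd = 1.

1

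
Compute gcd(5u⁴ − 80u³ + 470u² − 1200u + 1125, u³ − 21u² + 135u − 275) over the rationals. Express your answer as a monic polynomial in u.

u² − 10u + 25

Repeated division with remainder:
  5u⁴ − 80u³ + 470u² − 1200u + 1125 = (5u + 25)(u³ − 21u² + 135u − 275) + (320u² − 3200u + 8000)
  u³ − 21u² + 135u − 275 = ((1/320)u − 11/320)(320u² − 3200u + 8000) + (0)
Last nonzero remainder: 320u² − 3200u + 8000. Dividing through by 320 gives the monic gcd u² − 10u + 25.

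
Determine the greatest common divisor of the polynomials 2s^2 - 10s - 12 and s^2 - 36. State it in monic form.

s - 6

By polynomial division,
  2s^2 - 10s - 12 = (2)(s^2 - 36) + (-10s + 60)
  s^2 - 36 = (-(1/10)s - 3/5)(-10s + 60) + (0)
Last nonzero remainder: -10s + 60. Dividing through by -10 gives the monic gcd s - 6.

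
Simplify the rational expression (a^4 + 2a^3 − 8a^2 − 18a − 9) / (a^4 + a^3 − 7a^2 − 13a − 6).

(a + 3)/(a + 2)

Repeated division with remainder:
  a^4 + 2a^3 − 8a^2 − 18a − 9 = (a^4 + a^3 − 7a^2 − 13a − 6) + (a^3 − a^2 − 5a − 3)
  a^4 + a^3 − 7a^2 − 13a − 6 = (a + 2)(a^3 − a^2 − 5a − 3) + (0)
The last nonzero remainder a^3 − a^2 − 5a − 3 is already monic.
Cancel a^3 − a^2 − 5a − 3 from numerator and denominator to get the reduced form.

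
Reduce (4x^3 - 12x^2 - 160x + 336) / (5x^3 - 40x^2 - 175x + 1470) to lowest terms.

Euclidean algorithm in ℚ[x]:
  4x^3 - 12x^2 - 160x + 336 = (4/5)(5x^3 - 40x^2 - 175x + 1470) + (20x^2 - 20x - 840)
  5x^3 - 40x^2 - 175x + 1470 = ((1/4)x - 7/4)(20x^2 - 20x - 840) + (0)
Last nonzero remainder: 20x^2 - 20x - 840. Dividing through by 20 gives the monic gcd x^2 - x - 42.
Cancel x^2 - x - 42 from numerator and denominator to get the reduced form.

(4x - 8)/(5x - 35)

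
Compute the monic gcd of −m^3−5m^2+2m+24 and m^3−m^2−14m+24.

Apply the Euclidean algorithm:
  −m^3−5m^2+2m+24 = (−1)(m^3−m^2−14m+24) + (−6m^2−12m+48)
  m^3−m^2−14m+24 = (−(1/6)m+1/2)(−6m^2−12m+48) + (0)
Last nonzero remainder: −6m^2−12m+48. Dividing through by −6 gives the monic gcd m^2+2m−8.

m^2+2m−8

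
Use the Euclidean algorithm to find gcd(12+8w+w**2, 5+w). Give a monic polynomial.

Apply the Euclidean algorithm:
  w**2+8w+12 = (w+3)(w+5) + (-3)
  w+5 = (-(1/3)w-5/3)(-3) + (0)
The last nonzero remainder is the constant -3, so the polynomials are coprime and gcd = 1.

1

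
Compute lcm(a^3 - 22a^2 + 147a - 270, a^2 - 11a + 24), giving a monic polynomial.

a^4 - 30a^3 + 323a^2 - 1446a + 2160

Apply the Euclidean algorithm:
  a^3 - 22a^2 + 147a - 270 = (a - 11)(a^2 - 11a + 24) + (2a - 6)
  a^2 - 11a + 24 = ((1/2)a - 4)(2a - 6) + (0)
Last nonzero remainder: 2a - 6. Dividing through by 2 gives the monic gcd a - 3.
Then lcm(f, g) = f·g / gcd(f, g); expanding and making the result monic gives the answer.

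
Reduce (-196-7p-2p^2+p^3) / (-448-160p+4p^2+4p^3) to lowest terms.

(28+5p+p^2)/(64+32p+4p^2)

By polynomial division,
  p^3-2p^2-7p-196 = (1/4)(4p^3+4p^2-160p-448) + (-3p^2+33p-84)
  4p^3+4p^2-160p-448 = (-(4/3)p-16)(-3p^2+33p-84) + (256p-1792)
  -3p^2+33p-84 = (-(3/256)p+3/64)(256p-1792) + (0)
Last nonzero remainder: 256p-1792. Dividing through by 256 gives the monic gcd p-7.
Cancel p-7 from numerator and denominator to get the reduced form.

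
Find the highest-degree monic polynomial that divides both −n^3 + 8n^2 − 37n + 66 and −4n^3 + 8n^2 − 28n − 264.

n^2 − 5n + 22

Apply the Euclidean algorithm:
  −n^3 + 8n^2 − 37n + 66 = (1/4)(−4n^3 + 8n^2 − 28n − 264) + (6n^2 − 30n + 132)
  −4n^3 + 8n^2 − 28n − 264 = (−(2/3)n − 2)(6n^2 − 30n + 132) + (0)
Last nonzero remainder: 6n^2 − 30n + 132. Dividing through by 6 gives the monic gcd n^2 − 5n + 22.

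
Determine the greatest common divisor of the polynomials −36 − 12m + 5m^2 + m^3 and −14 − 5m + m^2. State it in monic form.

2 + m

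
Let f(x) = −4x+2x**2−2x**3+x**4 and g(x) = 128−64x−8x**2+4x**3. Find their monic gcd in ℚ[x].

Apply the Euclidean algorithm:
  x**4−2x**3+2x**2−4x = ((1/4)x)(4x**3−8x**2−64x+128) + (18x**2−36x)
  4x**3−8x**2−64x+128 = ((2/9)x)(18x**2−36x) + (−64x+128)
  18x**2−36x = (−(9/32)x)(−64x+128) + (0)
Last nonzero remainder: −64x+128. Dividing through by −64 gives the monic gcd x−2.

−2+x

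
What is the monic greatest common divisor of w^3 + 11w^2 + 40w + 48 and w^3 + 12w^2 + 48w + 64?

Euclidean algorithm in ℚ[w]:
  w^3 + 11w^2 + 40w + 48 = (w^3 + 12w^2 + 48w + 64) + (-w^2 - 8w - 16)
  w^3 + 12w^2 + 48w + 64 = (-w - 4)(-w^2 - 8w - 16) + (0)
Last nonzero remainder: -w^2 - 8w - 16. Dividing through by -1 gives the monic gcd w^2 + 8w + 16.

w^2 + 8w + 16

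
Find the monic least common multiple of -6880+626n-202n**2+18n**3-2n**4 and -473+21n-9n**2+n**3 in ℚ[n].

Repeated division with remainder:
  -2n**4+18n**3-202n**2+626n-6880 = (-2n)(n**3-9n**2+21n-473) + (-160n**2-320n-6880)
  n**3-9n**2+21n-473 = (-(1/160)n+11/160)(-160n**2-320n-6880) + (0)
Last nonzero remainder: -160n**2-320n-6880. Dividing through by -160 gives the monic gcd n**2+2n+43.
Then lcm(f, g) = f·g / gcd(f, g); expanding and making the result monic gives the answer.

-37840+6883n-1424n**2+200n**3-20n**4+n**5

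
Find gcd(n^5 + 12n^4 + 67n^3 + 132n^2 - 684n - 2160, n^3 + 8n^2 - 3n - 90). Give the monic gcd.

n^2 + 3n - 18

By polynomial division,
  n^5 + 12n^4 + 67n^3 + 132n^2 - 684n - 2160 = (n^2 + 4n + 38)(n^3 + 8n^2 - 3n - 90) + (-70n^2 - 210n + 1260)
  n^3 + 8n^2 - 3n - 90 = (-(1/70)n - 1/14)(-70n^2 - 210n + 1260) + (0)
Last nonzero remainder: -70n^2 - 210n + 1260. Dividing through by -70 gives the monic gcd n^2 + 3n - 18.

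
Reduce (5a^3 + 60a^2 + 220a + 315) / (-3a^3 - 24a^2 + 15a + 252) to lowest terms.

(-5a^2 - 25a - 45)/(3a^2 + 3a - 36)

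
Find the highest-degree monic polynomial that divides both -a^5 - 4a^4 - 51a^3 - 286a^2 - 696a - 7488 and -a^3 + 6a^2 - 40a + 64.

Euclidean algorithm in ℚ[a]:
  -a^5 - 4a^4 - 51a^3 - 286a^2 - 696a - 7488 = (a^2 + 10a + 71)(-a^3 + 6a^2 - 40a + 64) + (-376a^2 + 1504a - 12032)
  -a^3 + 6a^2 - 40a + 64 = ((1/376)a - 1/188)(-376a^2 + 1504a - 12032) + (0)
Last nonzero remainder: -376a^2 + 1504a - 12032. Dividing through by -376 gives the monic gcd a^2 - 4a + 32.

a^2 - 4a + 32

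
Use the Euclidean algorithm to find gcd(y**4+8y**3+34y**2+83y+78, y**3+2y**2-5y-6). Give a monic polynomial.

y+3

Euclidean algorithm in ℚ[y]:
  y**4+8y**3+34y**2+83y+78 = (y+6)(y**3+2y**2-5y-6) + (27y**2+119y+114)
  y**3+2y**2-5y-6 = ((1/27)y-65/729)(27y**2+119y+114) + ((1012/729)y+1012/243)
  27y**2+119y+114 = ((19683/1012)y+13851/506)((1012/729)y+1012/243) + (0)
Last nonzero remainder: (1012/729)y+1012/243. Dividing through by 1012/729 gives the monic gcd y+3.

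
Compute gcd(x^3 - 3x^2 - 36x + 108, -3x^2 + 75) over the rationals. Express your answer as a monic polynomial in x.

1

Euclidean algorithm in ℚ[x]:
  x^3 - 3x^2 - 36x + 108 = (-(1/3)x + 1)(-3x^2 + 75) + (-11x + 33)
  -3x^2 + 75 = ((3/11)x + 9/11)(-11x + 33) + (48)
  -11x + 33 = (-(11/48)x + 11/16)(48) + (0)
The last nonzero remainder is the constant 48, so the polynomials are coprime and gcd = 1.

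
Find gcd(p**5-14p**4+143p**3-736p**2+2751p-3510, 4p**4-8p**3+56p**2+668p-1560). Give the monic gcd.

p**3-7p**2+49p-78

Apply the Euclidean algorithm:
  p**5-14p**4+143p**3-736p**2+2751p-3510 = ((1/4)p-3)(4p**4-8p**3+56p**2+668p-1560) + (105p**3-735p**2+5145p-8190)
  4p**4-8p**3+56p**2+668p-1560 = ((4/105)p+4/21)(105p**3-735p**2+5145p-8190) + (0)
Last nonzero remainder: 105p**3-735p**2+5145p-8190. Dividing through by 105 gives the monic gcd p**3-7p**2+49p-78.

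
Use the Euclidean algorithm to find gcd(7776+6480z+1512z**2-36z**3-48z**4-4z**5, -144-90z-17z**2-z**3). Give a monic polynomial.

18+9z+z**2

Repeated division with remainder:
  -4z**5-48z**4-36z**3+1512z**2+6480z+7776 = (4z**2-20z+16)(-z**3-17z**2-90z-144) + (560z**2+5040z+10080)
  -z**3-17z**2-90z-144 = (-(1/560)z-1/70)(560z**2+5040z+10080) + (0)
Last nonzero remainder: 560z**2+5040z+10080. Dividing through by 560 gives the monic gcd z**2+9z+18.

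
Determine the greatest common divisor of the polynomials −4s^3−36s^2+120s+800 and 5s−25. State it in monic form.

s−5

By polynomial division,
  −4s^3−36s^2+120s+800 = (−(4/5)s^2−(56/5)s−32)(5s−25) + (0)
Last nonzero remainder: 5s−25. Dividing through by 5 gives the monic gcd s−5.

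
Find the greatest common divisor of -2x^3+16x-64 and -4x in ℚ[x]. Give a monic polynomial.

Euclidean algorithm in ℚ[x]:
  -2x^3+16x-64 = ((1/2)x^2-4)(-4x) + (-64)
  -4x = ((1/16)x)(-64) + (0)
The last nonzero remainder is the constant -64, so the polynomials are coprime and gcd = 1.

1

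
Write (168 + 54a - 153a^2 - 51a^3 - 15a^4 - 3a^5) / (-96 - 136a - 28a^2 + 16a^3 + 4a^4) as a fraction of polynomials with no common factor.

Euclidean algorithm in ℚ[a]:
  -3a^5 - 15a^4 - 51a^3 - 153a^2 + 54a + 168 = (-(3/4)a - 3/4)(4a^4 + 16a^3 - 28a^2 - 136a - 96) + (-60a^3 - 276a^2 - 120a + 96)
  4a^4 + 16a^3 - 28a^2 - 136a - 96 = (-(1/15)a + 1/25)(-60a^3 - 276a^2 - 120a + 96) + (-(624/25)a^2 - (624/5)a - 2496/25)
  -60a^3 - 276a^2 - 120a + 96 = ((125/52)a - 25/26)(-(624/25)a^2 - (624/5)a - 2496/25) + (0)
Last nonzero remainder: -(624/25)a^2 - (624/5)a - 2496/25. Dividing through by -624/25 gives the monic gcd a^2 + 5a + 4.
Cancel a^2 + 5a + 4 from numerator and denominator to get the reduced form.

(42 - 39a - 3a^3)/(-24 - 4a + 4a^2)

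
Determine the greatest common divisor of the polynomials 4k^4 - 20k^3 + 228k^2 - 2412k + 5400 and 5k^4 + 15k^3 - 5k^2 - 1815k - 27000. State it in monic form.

By polynomial division,
  4k^4 - 20k^3 + 228k^2 - 2412k + 5400 = (4/5)(5k^4 + 15k^3 - 5k^2 - 1815k - 27000) + (-32k^3 + 232k^2 - 960k + 27000)
  5k^4 + 15k^3 - 5k^2 - 1815k - 27000 = (-(5/32)k - 205/128)(-32k^3 + 232k^2 - 960k + 27000) + ((3465/16)k^2 + (3465/4)k + 259875/16)
  -32k^3 + 232k^2 - 960k + 27000 = (-(512/3465)k + 128/77)((3465/16)k^2 + (3465/4)k + 259875/16) + (0)
Last nonzero remainder: (3465/16)k^2 + (3465/4)k + 259875/16. Dividing through by 3465/16 gives the monic gcd k^2 + 4k + 75.

k^2 + 4k + 75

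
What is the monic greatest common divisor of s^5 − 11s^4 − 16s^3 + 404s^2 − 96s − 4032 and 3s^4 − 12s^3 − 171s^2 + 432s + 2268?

s^2 − 13s + 42

By polynomial division,
  s^5 − 11s^4 − 16s^3 + 404s^2 − 96s − 4032 = ((1/3)s − 7/3)(3s^4 − 12s^3 − 171s^2 + 432s + 2268) + (13s^3 − 139s^2 + 156s + 1260)
  3s^4 − 12s^3 − 171s^2 + 432s + 2268 = ((3/13)s + 261/169)(13s^3 − 139s^2 + 156s + 1260) + ((1296/169)s^2 − (1296/13)s + 54432/169)
  13s^3 − 139s^2 + 156s + 1260 = ((2197/1296)s + 845/216)((1296/169)s^2 − (1296/13)s + 54432/169) + (0)
Last nonzero remainder: (1296/169)s^2 − (1296/13)s + 54432/169. Dividing through by 1296/169 gives the monic gcd s^2 − 13s + 42.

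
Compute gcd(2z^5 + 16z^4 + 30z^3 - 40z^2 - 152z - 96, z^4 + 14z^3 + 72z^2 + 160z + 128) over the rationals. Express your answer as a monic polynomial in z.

z^2 + 6z + 8

Apply the Euclidean algorithm:
  2z^5 + 16z^4 + 30z^3 - 40z^2 - 152z - 96 = (2z - 12)(z^4 + 14z^3 + 72z^2 + 160z + 128) + (54z^3 + 504z^2 + 1512z + 1440)
  z^4 + 14z^3 + 72z^2 + 160z + 128 = ((1/54)z + 7/81)(54z^3 + 504z^2 + 1512z + 1440) + ((4/9)z^2 + (8/3)z + 32/9)
  54z^3 + 504z^2 + 1512z + 1440 = ((243/2)z + 405)((4/9)z^2 + (8/3)z + 32/9) + (0)
Last nonzero remainder: (4/9)z^2 + (8/3)z + 32/9. Dividing through by 4/9 gives the monic gcd z^2 + 6z + 8.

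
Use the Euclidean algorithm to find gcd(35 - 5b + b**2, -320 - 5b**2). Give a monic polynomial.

1

Apply the Euclidean algorithm:
  b**2 - 5b + 35 = (-1/5)(-5b**2 - 320) + (-5b - 29)
  -5b**2 - 320 = (b - 29/5)(-5b - 29) + (-2441/5)
  -5b - 29 = ((25/2441)b + 145/2441)(-2441/5) + (0)
The last nonzero remainder is the constant -2441/5, so the polynomials are coprime and gcd = 1.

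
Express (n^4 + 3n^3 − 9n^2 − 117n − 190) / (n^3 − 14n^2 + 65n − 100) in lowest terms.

(n^3 + 8n^2 + 31n + 38)/(n^2 − 9n + 20)

By polynomial division,
  n^4 + 3n^3 − 9n^2 − 117n − 190 = (n + 17)(n^3 − 14n^2 + 65n − 100) + (164n^2 − 1122n + 1510)
  n^3 − 14n^2 + 65n − 100 = ((1/164)n − 587/13448)(164n^2 − 1122n + 1510) + ((45843/6724)n − 229215/6724)
  164n^2 − 1122n + 1510 = ((1102736/45843)n − 2030648/45843)((45843/6724)n − 229215/6724) + (0)
Last nonzero remainder: (45843/6724)n − 229215/6724. Dividing through by 45843/6724 gives the monic gcd n − 5.
Cancel n − 5 from numerator and denominator to get the reduced form.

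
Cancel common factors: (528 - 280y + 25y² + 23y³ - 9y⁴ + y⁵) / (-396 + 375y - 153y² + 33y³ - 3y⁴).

(12 + y - y²)/(-9 + 3y)

Apply the Euclidean algorithm:
  y⁵ - 9y⁴ + 23y³ + 25y² - 280y + 528 = (-(1/3)y - 2/3)(-3y⁴ + 33y³ - 153y² + 375y - 396) + (-6y³ + 48y² - 162y + 264)
  -3y⁴ + 33y³ - 153y² + 375y - 396 = ((1/2)y - 3/2)(-6y³ + 48y² - 162y + 264) + (0)
Last nonzero remainder: -6y³ + 48y² - 162y + 264. Dividing through by -6 gives the monic gcd y³ - 8y² + 27y - 44.
Cancel y³ - 8y² + 27y - 44 from numerator and denominator to get the reduced form.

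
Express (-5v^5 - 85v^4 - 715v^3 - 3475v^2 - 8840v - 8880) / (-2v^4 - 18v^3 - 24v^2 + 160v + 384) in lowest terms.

(5v^3 + 45v^2 + 275v + 555)/(2v^2 + 2v - 24)

Apply the Euclidean algorithm:
  -5v^5 - 85v^4 - 715v^3 - 3475v^2 - 8840v - 8880 = ((5/2)v + 20)(-2v^4 - 18v^3 - 24v^2 + 160v + 384) + (-295v^3 - 3395v^2 - 13000v - 16560)
  -2v^4 - 18v^3 - 24v^2 + 160v + 384 = ((2/295)v - 296/17405)(-295v^3 - 3395v^2 - 13000v - 16560) + ((22272/3481)v^2 + (178176/3481)v + 356352/3481)
  -295v^3 - 3395v^2 - 13000v - 16560 = (-(1026895/22272)v - 1200945/7424)((22272/3481)v^2 + (178176/3481)v + 356352/3481) + (0)
Last nonzero remainder: (22272/3481)v^2 + (178176/3481)v + 356352/3481. Dividing through by 22272/3481 gives the monic gcd v^2 + 8v + 16.
Cancel v^2 + 8v + 16 from numerator and denominator to get the reduced form.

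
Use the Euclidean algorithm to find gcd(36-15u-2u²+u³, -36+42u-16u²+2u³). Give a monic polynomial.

Euclidean algorithm in ℚ[u]:
  u³-2u²-15u+36 = (1/2)(2u³-16u²+42u-36) + (6u²-36u+54)
  2u³-16u²+42u-36 = ((1/3)u-2/3)(6u²-36u+54) + (0)
Last nonzero remainder: 6u²-36u+54. Dividing through by 6 gives the monic gcd u²-6u+9.

9-6u+u²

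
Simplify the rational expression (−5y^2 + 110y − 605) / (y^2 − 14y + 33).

(−5y + 55)/(y − 3)

Euclidean algorithm in ℚ[y]:
  −5y^2 + 110y − 605 = (−5)(y^2 − 14y + 33) + (40y − 440)
  y^2 − 14y + 33 = ((1/40)y − 3/40)(40y − 440) + (0)
Last nonzero remainder: 40y − 440. Dividing through by 40 gives the monic gcd y − 11.
Cancel y − 11 from numerator and denominator to get the reduced form.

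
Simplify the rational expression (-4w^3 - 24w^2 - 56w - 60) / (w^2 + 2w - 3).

(-4w^2 - 12w - 20)/(w - 1)

Apply the Euclidean algorithm:
  -4w^3 - 24w^2 - 56w - 60 = (-4w - 16)(w^2 + 2w - 3) + (-36w - 108)
  w^2 + 2w - 3 = (-(1/36)w + 1/36)(-36w - 108) + (0)
Last nonzero remainder: -36w - 108. Dividing through by -36 gives the monic gcd w + 3.
Cancel w + 3 from numerator and denominator to get the reduced form.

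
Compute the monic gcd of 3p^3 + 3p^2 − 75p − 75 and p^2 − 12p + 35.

p − 5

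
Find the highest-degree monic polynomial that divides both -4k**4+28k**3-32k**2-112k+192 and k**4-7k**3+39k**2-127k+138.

Euclidean algorithm in ℚ[k]:
  -4k**4+28k**3-32k**2-112k+192 = (-4)(k**4-7k**3+39k**2-127k+138) + (124k**2-620k+744)
  k**4-7k**3+39k**2-127k+138 = ((1/124)k**2-(1/62)k+23/124)(124k**2-620k+744) + (0)
Last nonzero remainder: 124k**2-620k+744. Dividing through by 124 gives the monic gcd k**2-5k+6.

k**2-5k+6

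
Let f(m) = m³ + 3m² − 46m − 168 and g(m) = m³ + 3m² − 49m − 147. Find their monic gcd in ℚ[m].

m − 7

Repeated division with remainder:
  m³ + 3m² − 46m − 168 = (m³ + 3m² − 49m − 147) + (3m − 21)
  m³ + 3m² − 49m − 147 = ((1/3)m² + (10/3)m + 7)(3m − 21) + (0)
Last nonzero remainder: 3m − 21. Dividing through by 3 gives the monic gcd m − 7.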